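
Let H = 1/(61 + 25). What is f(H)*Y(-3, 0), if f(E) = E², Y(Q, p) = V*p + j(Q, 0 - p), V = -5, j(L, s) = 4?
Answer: 1/1849 ≈ 0.00054083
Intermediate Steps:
H = 1/86 ≈ 0.011628
Y(Q, p) = 4 - 5*p (Y(Q, p) = -5*p + 4 = 4 - 5*p)
f(H)*Y(-3, 0) = (1/86)²*(4 - 5*0) = (4 + 0)/7396 = (1/7396)*4 = 1/1849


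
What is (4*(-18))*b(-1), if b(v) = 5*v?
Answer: 360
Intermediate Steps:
(4*(-18))*b(-1) = (4*(-18))*(5*(-1)) = -72*(-5) = 360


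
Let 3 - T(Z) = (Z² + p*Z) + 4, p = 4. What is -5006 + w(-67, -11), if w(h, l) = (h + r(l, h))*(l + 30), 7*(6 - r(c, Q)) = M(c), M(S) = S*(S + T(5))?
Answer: -55068/7 ≈ -7866.9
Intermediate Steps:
T(Z) = -1 - Z² - 4*Z (T(Z) = 3 - ((Z² + 4*Z) + 4) = 3 - (4 + Z² + 4*Z) = 3 + (-4 - Z² - 4*Z) = -1 - Z² - 4*Z)
M(S) = S*(-46 + S) (M(S) = S*(S + (-1 - 1*5² - 4*5)) = S*(S + (-1 - 1*25 - 20)) = S*(S + (-1 - 25 - 20)) = S*(S - 46) = S*(-46 + S))
r(c, Q) = 6 - c*(-46 + c)/7
w(h, l) = (30 + l)*(6 + h - l*(-46 + l)/7) (w(h, l) = (h + (6 - l*(-46 + l)/7))*(l + 30) = (6 + h - l*(-46 + l)/7)*(30 + l) = (30 + l)*(6 + h - l*(-46 + l)/7))
-5006 + w(-67, -11) = -5006 + (180 + 30*(-67) - ⅐*(-11)³ + (16/7)*(-11)² + (1422/7)*(-11) - 67*(-11)) = -5006 + (180 - 2010 - ⅐*(-1331) + (16/7)*121 - 15642/7 + 737) = -5006 + (180 - 2010 + 1331/7 + 1936/7 - 15642/7 + 737) = -5006 - 20026/7 = -55068/7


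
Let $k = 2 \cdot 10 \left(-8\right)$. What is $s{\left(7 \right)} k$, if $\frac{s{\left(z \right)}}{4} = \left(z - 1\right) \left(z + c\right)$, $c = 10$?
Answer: $-65280$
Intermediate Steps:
$s{\left(z \right)} = 4 \left(-1 + z\right) \left(10 + z\right)$ ($s{\left(z \right)} = 4 \left(z - 1\right) \left(z + 10\right) = 4 \left(-1 + z\right) \left(10 + z\right)$)
$k = -160$ ($k = 20 \left(-8\right) = -160$)
$s{\left(7 \right)} k = \left(-40 + 4 \cdot 7^{2} + 36 \cdot 7\right) \left(-160\right) = \left(-40 + 4 \cdot 49 + 252\right) \left(-160\right) = \left(-40 + 196 + 252\right) \left(-160\right) = 408 \left(-160\right) = -65280$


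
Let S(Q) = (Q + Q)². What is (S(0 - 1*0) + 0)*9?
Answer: 0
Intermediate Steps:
S(Q) = 4*Q² (S(Q) = (2*Q)² = 4*Q²)
(S(0 - 1*0) + 0)*9 = (4*(0 - 1*0)² + 0)*9 = (4*(0 + 0)² + 0)*9 = (4*0² + 0)*9 = (4*0 + 0)*9 = (0 + 0)*9 = 0*9 = 0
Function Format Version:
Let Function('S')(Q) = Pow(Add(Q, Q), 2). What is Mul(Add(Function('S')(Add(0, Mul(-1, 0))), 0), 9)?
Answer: 0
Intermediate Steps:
Function('S')(Q) = Mul(4, Pow(Q, 2)) (Function('S')(Q) = Pow(Mul(2, Q), 2) = Mul(4, Pow(Q, 2)))
Mul(Add(Function('S')(Add(0, Mul(-1, 0))), 0), 9) = Mul(Add(Mul(4, Pow(Add(0, Mul(-1, 0)), 2)), 0), 9) = Mul(Add(Mul(4, Pow(Add(0, 0), 2)), 0), 9) = Mul(Add(Mul(4, Pow(0, 2)), 0), 9) = Mul(Add(Mul(4, 0), 0), 9) = Mul(Add(0, 0), 9) = Mul(0, 9) = 0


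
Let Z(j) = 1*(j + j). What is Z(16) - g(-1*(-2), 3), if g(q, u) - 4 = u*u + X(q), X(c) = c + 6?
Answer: 11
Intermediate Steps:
X(c) = 6 + c
g(q, u) = 10 + q + u**2 (g(q, u) = 4 + (u*u + (6 + q)) = 4 + (u**2 + (6 + q)) = 4 + (6 + q + u**2) = 10 + q + u**2)
Z(j) = 2*j (Z(j) = 1*(2*j) = 2*j)
Z(16) - g(-1*(-2), 3) = 2*16 - (10 - 1*(-2) + 3**2) = 32 - (10 + 2 + 9) = 32 - 1*21 = 32 - 21 = 11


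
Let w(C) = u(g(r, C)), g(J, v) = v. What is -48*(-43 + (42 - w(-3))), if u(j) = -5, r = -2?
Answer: -192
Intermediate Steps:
w(C) = -5
-48*(-43 + (42 - w(-3))) = -48*(-43 + (42 - 1*(-5))) = -48*(-43 + (42 + 5)) = -48*(-43 + 47) = -48*4 = -192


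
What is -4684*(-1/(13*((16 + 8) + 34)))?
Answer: 2342/377 ≈ 6.2122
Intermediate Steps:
-4684*(-1/(13*((16 + 8) + 34))) = -4684*(-1/(13*(24 + 34))) = -4684/((-13*58)) = -4684/(-754) = -4684*(-1/754) = 2342/377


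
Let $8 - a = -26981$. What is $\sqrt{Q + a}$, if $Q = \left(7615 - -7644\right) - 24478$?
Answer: $\sqrt{17770} \approx 133.3$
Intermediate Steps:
$a = 26989$ ($a = 8 - -26981 = 8 + 26981 = 26989$)
$Q = -9219$ ($Q = \left(7615 + 7644\right) - 24478 = 15259 - 24478 = -9219$)
$\sqrt{Q + a} = \sqrt{-9219 + 26989} = \sqrt{17770}$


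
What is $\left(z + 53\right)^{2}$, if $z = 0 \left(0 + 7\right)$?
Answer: $2809$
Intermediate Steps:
$z = 0$ ($z = 0 \cdot 7 = 0$)
$\left(z + 53\right)^{2} = \left(0 + 53\right)^{2} = 53^{2} = 2809$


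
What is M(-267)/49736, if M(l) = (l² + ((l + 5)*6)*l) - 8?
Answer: 491005/49736 ≈ 9.8722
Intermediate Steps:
M(l) = -8 + l² + l*(30 + 6*l) (M(l) = (l² + ((5 + l)*6)*l) - 8 = (l² + (30 + 6*l)*l) - 8 = (l² + l*(30 + 6*l)) - 8 = -8 + l² + l*(30 + 6*l))
M(-267)/49736 = (-8 + 7*(-267)² + 30*(-267))/49736 = (-8 + 7*71289 - 8010)*(1/49736) = (-8 + 499023 - 8010)*(1/49736) = 491005*(1/49736) = 491005/49736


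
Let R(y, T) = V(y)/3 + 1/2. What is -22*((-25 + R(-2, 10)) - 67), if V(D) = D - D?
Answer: 2013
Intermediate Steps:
V(D) = 0
R(y, T) = ½ (R(y, T) = 0/3 + 1/2 = 0*(⅓) + 1*(½) = 0 + ½ = ½)
-22*((-25 + R(-2, 10)) - 67) = -22*((-25 + ½) - 67) = -22*(-49/2 - 67) = -22*(-183/2) = 2013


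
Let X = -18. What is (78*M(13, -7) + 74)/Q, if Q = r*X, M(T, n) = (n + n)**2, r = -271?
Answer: 7681/2439 ≈ 3.1492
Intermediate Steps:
M(T, n) = 4*n**2 (M(T, n) = (2*n)**2 = 4*n**2)
Q = 4878 (Q = -271*(-18) = 4878)
(78*M(13, -7) + 74)/Q = (78*(4*(-7)**2) + 74)/4878 = (78*(4*49) + 74)*(1/4878) = (78*196 + 74)*(1/4878) = (15288 + 74)*(1/4878) = 15362*(1/4878) = 7681/2439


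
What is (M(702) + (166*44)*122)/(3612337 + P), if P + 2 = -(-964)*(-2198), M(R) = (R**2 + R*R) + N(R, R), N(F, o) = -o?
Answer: 30754/24483 ≈ 1.2561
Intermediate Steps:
M(R) = -R + 2*R**2 (M(R) = (R**2 + R*R) - R = (R**2 + R**2) - R = 2*R**2 - R = -R + 2*R**2)
P = -2118874 (P = -2 - (-964)*(-2198) = -2 - 1*2118872 = -2 - 2118872 = -2118874)
(M(702) + (166*44)*122)/(3612337 + P) = (702*(-1 + 2*702) + (166*44)*122)/(3612337 - 2118874) = (702*(-1 + 1404) + 7304*122)/1493463 = (702*1403 + 891088)*(1/1493463) = (984906 + 891088)*(1/1493463) = 1875994*(1/1493463) = 30754/24483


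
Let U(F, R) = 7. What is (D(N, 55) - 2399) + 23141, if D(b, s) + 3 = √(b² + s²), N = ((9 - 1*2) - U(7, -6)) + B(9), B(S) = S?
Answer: 20739 + √3106 ≈ 20795.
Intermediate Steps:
N = 9 (N = ((9 - 1*2) - 1*7) + 9 = ((9 - 2) - 7) + 9 = (7 - 7) + 9 = 0 + 9 = 9)
D(b, s) = -3 + √(b² + s²)
(D(N, 55) - 2399) + 23141 = ((-3 + √(9² + 55²)) - 2399) + 23141 = ((-3 + √(81 + 3025)) - 2399) + 23141 = ((-3 + √3106) - 2399) + 23141 = (-2402 + √3106) + 23141 = 20739 + √3106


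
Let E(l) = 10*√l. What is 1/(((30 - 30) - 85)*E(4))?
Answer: -1/1700 ≈ -0.00058824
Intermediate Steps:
1/(((30 - 30) - 85)*E(4)) = 1/(((30 - 30) - 85)*(10*√4)) = 1/((0 - 85)*(10*2)) = 1/(-85*20) = 1/(-1700) = -1/1700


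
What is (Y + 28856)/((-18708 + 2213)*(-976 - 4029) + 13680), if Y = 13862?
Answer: 42718/82571155 ≈ 0.00051735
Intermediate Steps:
(Y + 28856)/((-18708 + 2213)*(-976 - 4029) + 13680) = (13862 + 28856)/((-18708 + 2213)*(-976 - 4029) + 13680) = 42718/(-16495*(-5005) + 13680) = 42718/(82557475 + 13680) = 42718/82571155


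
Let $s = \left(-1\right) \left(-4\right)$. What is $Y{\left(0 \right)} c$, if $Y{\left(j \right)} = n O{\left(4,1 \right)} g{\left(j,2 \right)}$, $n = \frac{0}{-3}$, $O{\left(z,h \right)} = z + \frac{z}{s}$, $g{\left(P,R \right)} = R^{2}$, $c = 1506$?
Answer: $0$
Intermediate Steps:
$s = 4$
$O{\left(z,h \right)} = \frac{5 z}{4}$ ($O{\left(z,h \right)} = z + \frac{z}{4} = \frac{5 z}{4}$)
$n = 0$ ($n = 0 \left(- \frac{1}{3}\right) = 0$)
$Y{\left(j \right)} = 0$ ($Y{\left(j \right)} = 0 \cdot \frac{5}{4} \cdot 4 \cdot 2^{2} = 0 \cdot 5 \cdot 4 = 0 \cdot 4 = 0$)
$Y{\left(0 \right)} c = 0 \cdot 1506 = 0$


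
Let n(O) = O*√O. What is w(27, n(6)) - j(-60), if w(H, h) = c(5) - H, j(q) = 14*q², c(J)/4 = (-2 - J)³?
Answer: -51799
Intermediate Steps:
c(J) = 4*(-2 - J)³
n(O) = O^(3/2)
w(H, h) = -1372 - H (w(H, h) = -4*(2 + 5)³ - H = -4*7³ - H = -4*343 - H = -1372 - H)
w(27, n(6)) - j(-60) = (-1372 - 1*27) - 14*(-60)² = (-1372 - 27) - 14*3600 = -1399 - 1*50400 = -1399 - 50400 = -51799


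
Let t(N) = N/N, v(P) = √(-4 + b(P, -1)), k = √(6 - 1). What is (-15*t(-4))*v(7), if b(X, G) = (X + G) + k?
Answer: -15*√(2 + √5) ≈ -30.873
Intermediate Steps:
k = √5 ≈ 2.2361
b(X, G) = G + X + √5 (b(X, G) = (X + G) + √5 = (G + X) + √5 = G + X + √5)
v(P) = √(-5 + P + √5) (v(P) = √(-4 + (-1 + P + √5)) = √(-5 + P + √5))
t(N) = 1
(-15*t(-4))*v(7) = (-15*1)*√(-5 + 7 + √5) = -15*√(2 + √5)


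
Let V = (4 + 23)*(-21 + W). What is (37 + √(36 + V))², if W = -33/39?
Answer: 10597/13 + 4440*I*√26/13 ≈ 815.15 + 1741.5*I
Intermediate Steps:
W = -11/13 (W = -33*1/39 = -11/13 ≈ -0.84615)
V = -7668/13 (V = (4 + 23)*(-21 - 11/13) = 27*(-284/13) = -7668/13 ≈ -589.85)
(37 + √(36 + V))² = (37 + √(36 - 7668/13))² = (37 + √(-7200/13))² = (37 + 60*I*√26/13)²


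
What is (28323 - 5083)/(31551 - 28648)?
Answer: 23240/2903 ≈ 8.0055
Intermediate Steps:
(28323 - 5083)/(31551 - 28648) = 23240/2903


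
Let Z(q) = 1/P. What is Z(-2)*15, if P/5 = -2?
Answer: -3/2 ≈ -1.5000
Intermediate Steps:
P = -10 (P = 5*(-2) = -10)
Z(q) = -⅒ (Z(q) = 1/(-10) = -⅒)
Z(-2)*15 = -⅒*15 = -3/2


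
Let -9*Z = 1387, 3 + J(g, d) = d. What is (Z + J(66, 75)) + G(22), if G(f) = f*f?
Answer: 3617/9 ≈ 401.89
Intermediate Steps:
J(g, d) = -3 + d
G(f) = f²
Z = -1387/9 (Z = -⅑*1387 = -1387/9 ≈ -154.11)
(Z + J(66, 75)) + G(22) = (-1387/9 + (-3 + 75)) + 22² = (-1387/9 + 72) + 484 = -739/9 + 484 = 3617/9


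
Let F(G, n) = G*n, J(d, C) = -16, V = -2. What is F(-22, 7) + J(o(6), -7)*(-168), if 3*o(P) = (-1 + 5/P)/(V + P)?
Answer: 2534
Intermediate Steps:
o(P) = (-1 + 5/P)/(3*(-2 + P)) (o(P) = ((-1 + 5/P)/(-2 + P))/3 = (-1 + 5/P)/(3*(-2 + P)))
F(-22, 7) + J(o(6), -7)*(-168) = -22*7 - 16*(-168) = -154 + 2688 = 2534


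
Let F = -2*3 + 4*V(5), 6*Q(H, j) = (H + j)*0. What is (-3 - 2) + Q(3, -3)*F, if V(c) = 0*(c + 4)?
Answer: -5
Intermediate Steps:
Q(H, j) = 0 (Q(H, j) = ((H + j)*0)/6 = (⅙)*0 = 0)
V(c) = 0 (V(c) = 0*(4 + c) = 0)
F = -6 (F = -2*3 + 4*0 = -6 + 0 = -6)
(-3 - 2) + Q(3, -3)*F = (-3 - 2) + 0*(-6) = -5 + 0 = -5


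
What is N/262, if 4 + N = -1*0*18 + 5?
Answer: 1/262 ≈ 0.0038168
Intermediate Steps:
N = 1 (N = -4 + (-1*0*18 + 5) = -4 + (0*18 + 5) = -4 + (0 + 5) = -4 + 5 = 1)
N/262 = 1/262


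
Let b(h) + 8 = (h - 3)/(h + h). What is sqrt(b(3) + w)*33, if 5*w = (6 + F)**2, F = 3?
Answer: 33*sqrt(205)/5 ≈ 94.498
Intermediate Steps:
b(h) = -8 + (-3 + h)/(2*h) (b(h) = -8 + (h - 3)/(h + h) = -8 + (-3 + h)/((2*h)) = -8 + (-3 + h)*(1/(2*h)) = -8 + (-3 + h)/(2*h))
w = 81/5 (w = (6 + 3)**2/5 = (1/5)*9**2 = (1/5)*81 = 81/5 ≈ 16.200)
sqrt(b(3) + w)*33 = sqrt((3/2)*(-1 - 5*3)/3 + 81/5)*33 = sqrt((3/2)*(1/3)*(-1 - 15) + 81/5)*33 = sqrt((3/2)*(1/3)*(-16) + 81/5)*33 = sqrt(-8 + 81/5)*33 = sqrt(41/5)*33 = (sqrt(205)/5)*33 = 33*sqrt(205)/5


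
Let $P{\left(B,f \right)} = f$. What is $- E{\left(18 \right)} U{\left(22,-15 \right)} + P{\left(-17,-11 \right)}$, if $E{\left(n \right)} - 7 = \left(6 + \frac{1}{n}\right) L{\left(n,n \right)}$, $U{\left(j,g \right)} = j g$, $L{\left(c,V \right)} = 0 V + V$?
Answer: $38269$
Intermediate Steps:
$L{\left(c,V \right)} = V$ ($L{\left(c,V \right)} = 0 + V = V$)
$U{\left(j,g \right)} = g j$
$E{\left(n \right)} = 7 + n \left(6 + \frac{1}{n}\right)$ ($E{\left(n \right)} = 7 + \left(6 + \frac{1}{n}\right) n = 7 + n \left(6 + \frac{1}{n}\right)$)
$- E{\left(18 \right)} U{\left(22,-15 \right)} + P{\left(-17,-11 \right)} = - (8 + 6 \cdot 18) \left(\left(-15\right) 22\right) - 11 = - (8 + 108) \left(-330\right) - 11 = \left(-1\right) 116 \left(-330\right) - 11 = \left(-116\right) \left(-330\right) - 11 = 38280 - 11 = 38269$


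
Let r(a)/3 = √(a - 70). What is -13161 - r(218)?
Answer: -13161 - 6*√37 ≈ -13198.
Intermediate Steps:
r(a) = 3*√(-70 + a) (r(a) = 3*√(a - 70) = 3*√(-70 + a))
-13161 - r(218) = -13161 - 3*√(-70 + 218) = -13161 - 3*√148 = -13161 - 3*2*√37 = -13161 - 6*√37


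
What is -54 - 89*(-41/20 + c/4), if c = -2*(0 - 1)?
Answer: 1679/20 ≈ 83.950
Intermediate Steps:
c = 2 (c = -2*(-1) = 2)
-54 - 89*(-41/20 + c/4) = -54 - 89*(-41/20 + 2/4) = -54 - 89*(-41*1/20 + 2*(1/4)) = -54 - 89*(-41/20 + 1/2) = -54 - 89*(-31/20) = -54 + 2759/20 = 1679/20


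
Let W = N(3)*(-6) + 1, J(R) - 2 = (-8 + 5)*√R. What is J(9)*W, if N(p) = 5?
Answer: 203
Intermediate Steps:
J(R) = 2 - 3*√R (J(R) = 2 + (-8 + 5)*√R = 2 - 3*√R)
W = -29 (W = 5*(-6) + 1 = -30 + 1 = -29)
J(9)*W = (2 - 3*√9)*(-29) = (2 - 3*3)*(-29) = (2 - 9)*(-29) = -7*(-29) = 203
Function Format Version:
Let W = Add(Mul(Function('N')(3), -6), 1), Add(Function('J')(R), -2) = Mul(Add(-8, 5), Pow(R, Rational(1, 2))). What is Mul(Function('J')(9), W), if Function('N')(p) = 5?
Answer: 203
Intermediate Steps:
Function('J')(R) = Add(2, Mul(-3, Pow(R, Rational(1, 2)))) (Function('J')(R) = Add(2, Mul(Add(-8, 5), Pow(R, Rational(1, 2)))) = Add(2, Mul(-3, Pow(R, Rational(1, 2)))))
W = -29 (W = Add(Mul(5, -6), 1) = Add(-30, 1) = -29)
Mul(Function('J')(9), W) = Mul(Add(2, Mul(-3, Pow(9, Rational(1, 2)))), -29) = Mul(Add(2, Mul(-3, 3)), -29) = Mul(Add(2, -9), -29) = Mul(-7, -29) = 203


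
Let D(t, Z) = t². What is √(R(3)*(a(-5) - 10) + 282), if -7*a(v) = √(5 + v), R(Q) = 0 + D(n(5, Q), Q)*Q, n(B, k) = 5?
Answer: 6*I*√13 ≈ 21.633*I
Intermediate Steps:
R(Q) = 25*Q (R(Q) = 0 + 5²*Q = 0 + 25*Q = 25*Q)
a(v) = -√(5 + v)/7
√(R(3)*(a(-5) - 10) + 282) = √((25*3)*(-√(5 - 5)/7 - 10) + 282) = √(75*(-√0/7 - 10) + 282) = √(75*(-⅐*0 - 10) + 282) = √(75*(0 - 10) + 282) = √(75*(-10) + 282) = √(-750 + 282) = √(-468) = 6*I*√13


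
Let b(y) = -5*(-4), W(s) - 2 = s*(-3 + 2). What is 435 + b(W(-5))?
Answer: 455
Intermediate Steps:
W(s) = 2 - s (W(s) = 2 + s*(-3 + 2) = 2 + s*(-1) = 2 - s)
b(y) = 20
435 + b(W(-5)) = 435 + 20 = 455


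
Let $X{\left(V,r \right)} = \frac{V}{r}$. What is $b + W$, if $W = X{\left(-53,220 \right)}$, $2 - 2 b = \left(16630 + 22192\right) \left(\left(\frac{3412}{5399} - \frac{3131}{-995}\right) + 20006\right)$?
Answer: $- \frac{91807736279705109}{236368220} \approx -3.8841 \cdot 10^{8}$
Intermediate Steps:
$b = - \frac{2086539459608224}{5372005}$ ($b = 1 - \frac{\left(16630 + 22192\right) \left(\left(\frac{3412}{5399} - \frac{3131}{-995}\right) + 20006\right)}{2} = 1 - \frac{38822 \left(\left(3412 \cdot \frac{1}{5399} - - \frac{3131}{995}\right) + 20006\right)}{2} = 1 - \frac{38822 \left(\left(\frac{3412}{5399} + \frac{3131}{995}\right) + 20006\right)}{2} = 1 - \frac{38822 \left(\frac{20299209}{5372005} + 20006\right)}{2} = 1 - \frac{38822 \cdot \frac{107492631239}{5372005}}{2} = 1 - \frac{2086539464980229}{5372005} = - \frac{2086539459608224}{5372005} \approx -3.8841 \cdot 10^{8}$)
$W = - \frac{53}{220} \approx -0.24091$
$b + W = - \frac{2086539459608224}{5372005} - \frac{53}{220} = - \frac{91807736279705109}{236368220}$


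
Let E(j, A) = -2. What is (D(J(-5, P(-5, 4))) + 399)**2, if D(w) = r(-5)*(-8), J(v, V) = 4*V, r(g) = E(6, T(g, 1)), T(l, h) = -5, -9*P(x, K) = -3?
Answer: 172225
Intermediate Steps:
P(x, K) = 1/3 (P(x, K) = -1/9*(-3) = 1/3)
r(g) = -2
D(w) = 16 (D(w) = -2*(-8) = 16)
(D(J(-5, P(-5, 4))) + 399)**2 = (16 + 399)**2 = 415**2 = 172225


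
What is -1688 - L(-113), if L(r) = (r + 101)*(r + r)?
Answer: -4400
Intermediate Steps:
L(r) = 2*r*(101 + r) (L(r) = (101 + r)*(2*r) = 2*r*(101 + r))
-1688 - L(-113) = -1688 - 2*(-113)*(101 - 113) = -1688 - 2*(-113)*(-12) = -1688 - 1*2712 = -1688 - 2712 = -4400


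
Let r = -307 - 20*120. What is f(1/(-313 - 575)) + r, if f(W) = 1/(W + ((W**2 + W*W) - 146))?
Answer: -155826561857/57564155 ≈ -2707.0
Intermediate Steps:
f(W) = 1/(-146 + W + 2*W**2) (f(W) = 1/(W + ((W**2 + W**2) - 146)) = 1/(W + (2*W**2 - 146)) = 1/(W + (-146 + 2*W**2)) = 1/(-146 + W + 2*W**2))
r = -2707 (r = -307 - 2400 = -2707)
f(1/(-313 - 575)) + r = 1/(-146 + 1/(-313 - 575) + 2*(1/(-313 - 575))**2) - 2707 = 1/(-146 + 1/(-888) + 2*(1/(-888))**2) - 2707 = 1/(-146 - 1/888 + 2*(-1/888)**2) - 2707 = 1/(-146 - 1/888 + 2*(1/788544)) - 2707 = 1/(-146 - 1/888 + 1/394272) - 2707 = 1/(-57564155/394272) - 2707 = -394272/57564155 - 2707 = -155826561857/57564155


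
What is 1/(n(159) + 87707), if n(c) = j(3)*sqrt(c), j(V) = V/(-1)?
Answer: 87707/7692516418 + 3*sqrt(159)/7692516418 ≈ 1.1407e-5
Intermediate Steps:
j(V) = -V (j(V) = V*(-1) = -V)
n(c) = -3*sqrt(c) (n(c) = (-1*3)*sqrt(c) = -3*sqrt(c))
1/(n(159) + 87707) = 1/(-3*sqrt(159) + 87707) = 1/(87707 - 3*sqrt(159))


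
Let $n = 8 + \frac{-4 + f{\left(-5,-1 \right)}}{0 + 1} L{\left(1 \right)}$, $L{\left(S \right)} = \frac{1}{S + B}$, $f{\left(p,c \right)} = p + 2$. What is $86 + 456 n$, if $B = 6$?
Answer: $3278$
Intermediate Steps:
$f{\left(p,c \right)} = 2 + p$
$L{\left(S \right)} = \frac{1}{6 + S}$ ($L{\left(S \right)} = \frac{1}{S + 6} = \frac{1}{6 + S}$)
$n = 7$ ($n = 8 + \frac{\left(-4 + \left(2 - 5\right)\right) \frac{1}{0 + 1}}{6 + 1} = 8 + \frac{\left(-4 - 3\right) 1^{-1}}{7} = 8 + \left(-7\right) 1 \cdot \frac{1}{7} = 8 - 1 = 7$)
$86 + 456 n = 86 + 456 \cdot 7 = 86 + 3192 = 3278$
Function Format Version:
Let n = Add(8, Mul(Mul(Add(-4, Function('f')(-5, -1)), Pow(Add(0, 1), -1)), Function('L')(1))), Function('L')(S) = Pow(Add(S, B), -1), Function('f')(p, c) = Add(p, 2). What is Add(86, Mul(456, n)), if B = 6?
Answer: 3278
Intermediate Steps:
Function('f')(p, c) = Add(2, p)
Function('L')(S) = Pow(Add(6, S), -1) (Function('L')(S) = Pow(Add(S, 6), -1) = Pow(Add(6, S), -1))
n = 7 (n = Add(8, Mul(Mul(Add(-4, Add(2, -5)), Pow(Add(0, 1), -1)), Pow(Add(6, 1), -1))) = Add(8, Mul(Mul(Add(-4, -3), Pow(1, -1)), Pow(7, -1))) = Add(8, Mul(Mul(-7, 1), Rational(1, 7))) = Add(8, Mul(-7, Rational(1, 7))) = Add(8, -1) = 7)
Add(86, Mul(456, n)) = Add(86, Mul(456, 7)) = Add(86, 3192) = 3278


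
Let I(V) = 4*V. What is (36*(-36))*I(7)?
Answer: -36288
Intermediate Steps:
(36*(-36))*I(7) = (36*(-36))*(4*7) = -1296*28 = -36288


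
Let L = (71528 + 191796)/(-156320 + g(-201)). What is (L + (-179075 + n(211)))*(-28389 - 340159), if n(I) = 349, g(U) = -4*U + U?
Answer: 10257037225734568/155717 ≈ 6.5870e+10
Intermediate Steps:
g(U) = -3*U
L = -263324/155717 (L = (71528 + 191796)/(-156320 - 3*(-201)) = 263324/(-156320 + 603) = 263324/(-155717) = 263324*(-1/155717) = -263324/155717 ≈ -1.6910)
(L + (-179075 + n(211)))*(-28389 - 340159) = (-263324/155717 + (-179075 + 349))*(-28389 - 340159) = (-263324/155717 - 178726)*(-368548) = -27830939866/155717*(-368548) = 10257037225734568/155717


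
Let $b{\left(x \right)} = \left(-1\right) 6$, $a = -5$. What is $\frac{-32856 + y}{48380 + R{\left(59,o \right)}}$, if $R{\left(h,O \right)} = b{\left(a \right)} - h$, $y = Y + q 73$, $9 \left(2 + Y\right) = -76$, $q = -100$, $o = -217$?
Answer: $- \frac{361498}{434835} \approx -0.83135$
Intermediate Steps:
$b{\left(x \right)} = -6$
$Y = - \frac{94}{9}$ ($Y = -2 + \frac{1}{9} \left(-76\right) = -2 - \frac{76}{9} = - \frac{94}{9} \approx -10.444$)
$y = - \frac{65794}{9}$ ($y = - \frac{94}{9} - 7300 = - \frac{65794}{9} \approx -7310.4$)
$R{\left(h,O \right)} = -6 - h$
$\frac{-32856 + y}{48380 + R{\left(59,o \right)}} = \frac{-32856 - \frac{65794}{9}}{48380 - 65} = - \frac{361498}{9 \left(48380 - 65\right)} = - \frac{361498}{9 \cdot 48315} = \left(- \frac{361498}{9}\right) \frac{1}{48315} = - \frac{361498}{434835}$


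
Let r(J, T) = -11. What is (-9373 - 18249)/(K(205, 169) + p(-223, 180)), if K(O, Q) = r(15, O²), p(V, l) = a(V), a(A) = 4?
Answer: 3946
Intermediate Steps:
p(V, l) = 4
K(O, Q) = -11
(-9373 - 18249)/(K(205, 169) + p(-223, 180)) = (-9373 - 18249)/(-11 + 4) = -27622/(-7) = -27622*(-⅐) = 3946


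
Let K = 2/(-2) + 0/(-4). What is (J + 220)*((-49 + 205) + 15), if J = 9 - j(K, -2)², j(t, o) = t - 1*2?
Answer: 37620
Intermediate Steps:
K = -1 (K = 2*(-½) + 0*(-¼) = -1 + 0 = -1)
j(t, o) = -2 + t (j(t, o) = t - 2 = -2 + t)
J = 0 (J = 9 - (-2 - 1)² = 9 - 1*(-3)² = 9 - 1*9 = 9 - 9 = 0)
(J + 220)*((-49 + 205) + 15) = (0 + 220)*((-49 + 205) + 15) = 220*(156 + 15) = 220*171 = 37620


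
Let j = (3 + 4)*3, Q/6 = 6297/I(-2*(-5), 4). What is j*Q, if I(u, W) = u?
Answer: 396711/5 ≈ 79342.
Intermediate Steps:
Q = 18891/5 (Q = 6*(6297/((-2*(-5)))) = 6*(6297/10) = 18891/5 ≈ 3778.2)
j = 21 (j = 7*3 = 21)
j*Q = 21*(18891/5) = 396711/5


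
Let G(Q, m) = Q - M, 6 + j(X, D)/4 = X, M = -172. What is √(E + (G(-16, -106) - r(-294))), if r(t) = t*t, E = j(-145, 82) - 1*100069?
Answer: I*√186953 ≈ 432.38*I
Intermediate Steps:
j(X, D) = -24 + 4*X
G(Q, m) = 172 + Q (G(Q, m) = Q - 1*(-172) = Q + 172 = 172 + Q)
E = -100673 (E = (-24 + 4*(-145)) - 1*100069 = (-24 - 580) - 100069 = -604 - 100069 = -100673)
r(t) = t²
√(E + (G(-16, -106) - r(-294))) = √(-100673 + ((172 - 16) - 1*(-294)²)) = √(-100673 + (156 - 1*86436)) = √(-100673 + (156 - 86436)) = √(-100673 - 86280) = √(-186953) = I*√186953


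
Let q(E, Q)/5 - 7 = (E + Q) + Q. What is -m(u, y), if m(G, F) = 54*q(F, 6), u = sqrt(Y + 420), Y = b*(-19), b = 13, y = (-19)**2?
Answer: -102600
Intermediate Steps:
y = 361
Y = -247 (Y = 13*(-19) = -247)
q(E, Q) = 35 + 5*E + 10*Q (q(E, Q) = 35 + 5*((E + Q) + Q) = 35 + 5*(E + 2*Q) = 35 + (5*E + 10*Q) = 35 + 5*E + 10*Q)
u = sqrt(173) (u = sqrt(-247 + 420) = sqrt(173) ≈ 13.153)
m(G, F) = 5130 + 270*F (m(G, F) = 54*(35 + 5*F + 10*6) = 54*(35 + 5*F + 60) = 54*(95 + 5*F) = 5130 + 270*F)
-m(u, y) = -(5130 + 270*361) = -(5130 + 97470) = -1*102600 = -102600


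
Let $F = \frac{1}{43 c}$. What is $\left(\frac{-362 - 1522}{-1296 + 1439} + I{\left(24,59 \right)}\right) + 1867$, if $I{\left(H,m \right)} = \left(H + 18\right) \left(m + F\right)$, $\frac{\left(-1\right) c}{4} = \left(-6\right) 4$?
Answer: $\frac{426183289}{98384} \approx 4331.8$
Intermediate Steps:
$c = 96$ ($c = - 4 \left(\left(-6\right) 4\right) = \left(-4\right) \left(-24\right) = 96$)
$F = \frac{1}{4128}$ ($F = \frac{1}{43 \cdot 96} = \frac{1}{43} \cdot \frac{1}{96} = \frac{1}{4128} \approx 0.00024225$)
$I{\left(H,m \right)} = \left(18 + H\right) \left(\frac{1}{4128} + m\right)$ ($I{\left(H,m \right)} = \left(H + 18\right) \left(m + \frac{1}{4128}\right) = \left(18 + H\right) \left(\frac{1}{4128} + m\right)$)
$\left(\frac{-362 - 1522}{-1296 + 1439} + I{\left(24,59 \right)}\right) + 1867 = \left(\frac{-362 - 1522}{-1296 + 1439} + \left(\frac{3}{688} + 18 \cdot 59 + \frac{1}{4128} \cdot 24 + 24 \cdot 59\right)\right) + 1867 = \left(- \frac{1884}{143} + \left(\frac{3}{688} + 1062 + \frac{1}{172} + 1416\right)\right) + 1867 = \left(\left(-1884\right) \frac{1}{143} + \frac{1704871}{688}\right) + 1867 = \left(- \frac{1884}{143} + \frac{1704871}{688}\right) + 1867 = \frac{242500361}{98384} + 1867 = \frac{426183289}{98384}$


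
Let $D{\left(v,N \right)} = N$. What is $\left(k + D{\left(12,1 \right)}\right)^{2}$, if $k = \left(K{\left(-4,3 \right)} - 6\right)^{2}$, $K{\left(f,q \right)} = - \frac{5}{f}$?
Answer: $\frac{142129}{256} \approx 555.19$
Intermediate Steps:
$k = \frac{361}{16}$ ($k = \left(- \frac{5}{-4} - 6\right)^{2} = \left(\left(-5\right) \left(- \frac{1}{4}\right) - 6\right)^{2} = \left(\frac{5}{4} - 6\right)^{2} = \left(- \frac{19}{4}\right)^{2} = \frac{361}{16} \approx 22.563$)
$\left(k + D{\left(12,1 \right)}\right)^{2} = \left(\frac{361}{16} + 1\right)^{2} = \left(\frac{377}{16}\right)^{2} = \frac{142129}{256}$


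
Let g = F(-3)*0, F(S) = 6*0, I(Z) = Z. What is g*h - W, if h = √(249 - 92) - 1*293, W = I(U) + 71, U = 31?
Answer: -102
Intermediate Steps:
W = 102 (W = 31 + 71 = 102)
F(S) = 0
g = 0 (g = 0*0 = 0)
h = -293 + √157 (h = √157 - 293 = -293 + √157 ≈ -280.47)
g*h - W = 0*(-293 + √157) - 1*102 = 0 - 102 = -102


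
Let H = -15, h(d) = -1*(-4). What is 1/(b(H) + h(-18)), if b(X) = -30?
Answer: -1/26 ≈ -0.038462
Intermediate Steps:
h(d) = 4
1/(b(H) + h(-18)) = 1/(-30 + 4) = 1/(-26) = -1/26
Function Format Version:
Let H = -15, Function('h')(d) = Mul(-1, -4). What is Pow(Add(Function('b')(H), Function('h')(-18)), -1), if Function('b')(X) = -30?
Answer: Rational(-1, 26) ≈ -0.038462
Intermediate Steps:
Function('h')(d) = 4
Pow(Add(Function('b')(H), Function('h')(-18)), -1) = Pow(Add(-30, 4), -1) = Pow(-26, -1) = Rational(-1, 26)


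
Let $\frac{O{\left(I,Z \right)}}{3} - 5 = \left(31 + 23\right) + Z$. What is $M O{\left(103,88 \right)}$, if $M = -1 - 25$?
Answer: $-11466$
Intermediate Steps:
$O{\left(I,Z \right)} = 177 + 3 Z$ ($O{\left(I,Z \right)} = 15 + 3 \left(\left(31 + 23\right) + Z\right) = 15 + 3 \left(54 + Z\right) = 15 + \left(162 + 3 Z\right) = 177 + 3 Z$)
$M = -26$ ($M = -1 - 25 = -26$)
$M O{\left(103,88 \right)} = - 26 \left(177 + 3 \cdot 88\right) = - 26 \left(177 + 264\right) = \left(-26\right) 441 = -11466$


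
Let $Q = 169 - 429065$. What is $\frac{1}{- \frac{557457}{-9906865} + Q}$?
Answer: $- \frac{9906865}{4249014213583} \approx -2.3316 \cdot 10^{-6}$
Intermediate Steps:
$Q = -428896$ ($Q = 169 - 429065 = -428896$)
$\frac{1}{- \frac{557457}{-9906865} + Q} = \frac{1}{- \frac{557457}{-9906865} - 428896} = \frac{1}{\left(-557457\right) \left(- \frac{1}{9906865}\right) - 428896} = \frac{1}{\frac{557457}{9906865} - 428896} = \frac{1}{- \frac{4249014213583}{9906865}} = - \frac{9906865}{4249014213583}$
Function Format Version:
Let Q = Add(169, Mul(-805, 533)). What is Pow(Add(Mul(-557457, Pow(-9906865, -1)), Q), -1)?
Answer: Rational(-9906865, 4249014213583) ≈ -2.3316e-6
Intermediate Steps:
Q = -428896 (Q = Add(169, -429065) = -428896)
Pow(Add(Mul(-557457, Pow(-9906865, -1)), Q), -1) = Pow(Add(Mul(-557457, Pow(-9906865, -1)), -428896), -1) = Pow(Add(Mul(-557457, Rational(-1, 9906865)), -428896), -1) = Pow(Add(Rational(557457, 9906865), -428896), -1) = Pow(Rational(-4249014213583, 9906865), -1) = Rational(-9906865, 4249014213583)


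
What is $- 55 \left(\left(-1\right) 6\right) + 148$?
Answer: $478$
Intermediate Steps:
$- 55 \left(\left(-1\right) 6\right) + 148 = \left(-55\right) \left(-6\right) + 148 = 330 + 148 = 478$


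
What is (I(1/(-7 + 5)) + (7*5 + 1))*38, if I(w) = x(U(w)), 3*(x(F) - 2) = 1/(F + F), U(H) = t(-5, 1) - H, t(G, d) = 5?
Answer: 47690/33 ≈ 1445.2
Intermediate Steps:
U(H) = 5 - H
x(F) = 2 + 1/(6*F) (x(F) = 2 + 1/(3*(F + F)) = 2 + 1/(3*((2*F))) = 2 + (1/(2*F))/3 = 2 + 1/(6*F))
I(w) = 2 + 1/(6*(5 - w))
(I(1/(-7 + 5)) + (7*5 + 1))*38 = ((-61 + 12/(-7 + 5))/(6*(-5 + 1/(-7 + 5))) + (7*5 + 1))*38 = ((-61 + 12/(-2))/(6*(-5 + 1/(-2))) + (35 + 1))*38 = ((-61 + 12*(-1/2))/(6*(-5 - 1/2)) + 36)*38 = ((-61 - 6)/(6*(-11/2)) + 36)*38 = ((1/6)*(-2/11)*(-67) + 36)*38 = (67/33 + 36)*38 = (1255/33)*38 = 47690/33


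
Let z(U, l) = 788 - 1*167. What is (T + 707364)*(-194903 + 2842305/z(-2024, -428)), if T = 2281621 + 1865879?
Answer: -63756478823968/69 ≈ -9.2401e+11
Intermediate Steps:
T = 4147500
z(U, l) = 621 (z(U, l) = 788 - 167 = 621)
(T + 707364)*(-194903 + 2842305/z(-2024, -428)) = (4147500 + 707364)*(-194903 + 2842305/621) = 4854864*(-194903 + 2842305*(1/621)) = 4854864*(-194903 + 947435/207) = 4854864*(-39397486/207) = -63756478823968/69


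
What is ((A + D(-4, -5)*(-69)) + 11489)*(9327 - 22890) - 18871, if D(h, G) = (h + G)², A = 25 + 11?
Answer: -80528839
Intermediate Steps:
A = 36
D(h, G) = (G + h)²
((A + D(-4, -5)*(-69)) + 11489)*(9327 - 22890) - 18871 = ((36 + (-5 - 4)²*(-69)) + 11489)*(9327 - 22890) - 18871 = ((36 + (-9)²*(-69)) + 11489)*(-13563) - 18871 = ((36 + 81*(-69)) + 11489)*(-13563) - 18871 = ((36 - 5589) + 11489)*(-13563) - 18871 = (-5553 + 11489)*(-13563) - 18871 = 5936*(-13563) - 18871 = -80509968 - 18871 = -80528839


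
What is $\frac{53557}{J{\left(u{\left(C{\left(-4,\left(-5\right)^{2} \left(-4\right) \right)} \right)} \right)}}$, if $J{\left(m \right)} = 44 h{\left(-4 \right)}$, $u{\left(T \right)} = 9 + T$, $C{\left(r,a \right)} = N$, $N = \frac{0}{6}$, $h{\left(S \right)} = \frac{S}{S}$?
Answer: $\frac{53557}{44} \approx 1217.2$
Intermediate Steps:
$h{\left(S \right)} = 1$
$N = 0$ ($N = 0 \cdot \frac{1}{6} = 0$)
$C{\left(r,a \right)} = 0$
$J{\left(m \right)} = 44$ ($J{\left(m \right)} = 44 \cdot 1 = 44$)
$\frac{53557}{J{\left(u{\left(C{\left(-4,\left(-5\right)^{2} \left(-4\right) \right)} \right)} \right)}} = \frac{53557}{44}$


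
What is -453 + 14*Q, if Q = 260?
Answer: 3187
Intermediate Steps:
-453 + 14*Q = -453 + 14*260 = -453 + 3640 = 3187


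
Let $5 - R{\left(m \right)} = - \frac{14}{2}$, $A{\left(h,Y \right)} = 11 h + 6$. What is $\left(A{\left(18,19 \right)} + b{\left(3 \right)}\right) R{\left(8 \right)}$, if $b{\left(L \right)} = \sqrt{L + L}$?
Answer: $2448 + 12 \sqrt{6} \approx 2477.4$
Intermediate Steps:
$A{\left(h,Y \right)} = 6 + 11 h$
$b{\left(L \right)} = \sqrt{2} \sqrt{L}$ ($b{\left(L \right)} = \sqrt{2 L} = \sqrt{2} \sqrt{L}$)
$R{\left(m \right)} = 12$ ($R{\left(m \right)} = 5 - - \frac{14}{2} = 5 - \left(-14\right) \frac{1}{2} = 5 - -7 = 5 + 7 = 12$)
$\left(A{\left(18,19 \right)} + b{\left(3 \right)}\right) R{\left(8 \right)} = \left(\left(6 + 11 \cdot 18\right) + \sqrt{2} \sqrt{3}\right) 12 = \left(\left(6 + 198\right) + \sqrt{6}\right) 12 = \left(204 + \sqrt{6}\right) 12 = 2448 + 12 \sqrt{6}$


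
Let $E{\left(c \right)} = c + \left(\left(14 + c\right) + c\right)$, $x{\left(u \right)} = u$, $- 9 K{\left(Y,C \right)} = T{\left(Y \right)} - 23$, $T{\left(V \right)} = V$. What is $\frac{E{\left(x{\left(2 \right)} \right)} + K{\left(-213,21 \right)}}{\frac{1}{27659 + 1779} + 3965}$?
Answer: $\frac{12246208}{1050495039} \approx 0.011658$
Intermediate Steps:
$K{\left(Y,C \right)} = \frac{23}{9} - \frac{Y}{9}$ ($K{\left(Y,C \right)} = - \frac{Y - 23}{9} = - \frac{-23 + Y}{9} = \frac{23}{9} - \frac{Y}{9}$)
$E{\left(c \right)} = 14 + 3 c$ ($E{\left(c \right)} = c + \left(14 + 2 c\right) = 14 + 3 c$)
$\frac{E{\left(x{\left(2 \right)} \right)} + K{\left(-213,21 \right)}}{\frac{1}{27659 + 1779} + 3965} = \frac{\left(14 + 3 \cdot 2\right) + \left(\frac{23}{9} - - \frac{71}{3}\right)}{\frac{1}{27659 + 1779} + 3965} = \frac{\left(14 + 6\right) + \left(\frac{23}{9} + \frac{71}{3}\right)}{\frac{1}{29438} + 3965} = \frac{20 + \frac{236}{9}}{\frac{1}{29438} + 3965} = \frac{416}{9 \cdot \frac{116721671}{29438}} = \frac{416}{9} \cdot \frac{29438}{116721671} = \frac{12246208}{1050495039}$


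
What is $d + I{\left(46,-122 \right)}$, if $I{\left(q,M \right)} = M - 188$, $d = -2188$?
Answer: $-2498$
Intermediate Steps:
$I{\left(q,M \right)} = -188 + M$
$d + I{\left(46,-122 \right)} = -2188 - 310 = -2498$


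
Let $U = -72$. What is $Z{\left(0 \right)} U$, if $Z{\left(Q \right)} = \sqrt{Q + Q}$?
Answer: $0$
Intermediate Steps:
$Z{\left(Q \right)} = \sqrt{2} \sqrt{Q}$ ($Z{\left(Q \right)} = \sqrt{2 Q} = \sqrt{2} \sqrt{Q}$)
$Z{\left(0 \right)} U = \sqrt{2} \sqrt{0} \left(-72\right) = \sqrt{2} \cdot 0 \left(-72\right) = 0 \left(-72\right) = 0$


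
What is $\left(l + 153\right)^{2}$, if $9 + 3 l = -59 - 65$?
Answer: $\frac{106276}{9} \approx 11808.0$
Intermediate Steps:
$l = - \frac{133}{3}$ ($l = -3 + \frac{-59 - 65}{3} = -3 + \frac{1}{3} \left(-124\right) = -3 - \frac{124}{3} = - \frac{133}{3} \approx -44.333$)
$\left(l + 153\right)^{2} = \left(- \frac{133}{3} + 153\right)^{2} = \left(\frac{326}{3}\right)^{2} = \frac{106276}{9}$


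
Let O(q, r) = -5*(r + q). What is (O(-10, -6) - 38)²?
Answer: 1764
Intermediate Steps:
O(q, r) = -5*q - 5*r (O(q, r) = -5*(q + r) = -5*q - 5*r)
(O(-10, -6) - 38)² = ((-5*(-10) - 5*(-6)) - 38)² = ((50 + 30) - 38)² = (80 - 38)² = 42² = 1764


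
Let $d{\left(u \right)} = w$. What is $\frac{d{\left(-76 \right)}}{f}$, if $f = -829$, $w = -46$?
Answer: $\frac{46}{829} \approx 0.055489$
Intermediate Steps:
$d{\left(u \right)} = -46$
$\frac{d{\left(-76 \right)}}{f} = - \frac{46}{-829} = \left(-46\right) \left(- \frac{1}{829}\right) = \frac{46}{829}$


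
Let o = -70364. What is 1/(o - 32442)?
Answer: -1/102806 ≈ -9.7271e-6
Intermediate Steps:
1/(o - 32442) = 1/(-70364 - 32442) = 1/(-102806) = -1/102806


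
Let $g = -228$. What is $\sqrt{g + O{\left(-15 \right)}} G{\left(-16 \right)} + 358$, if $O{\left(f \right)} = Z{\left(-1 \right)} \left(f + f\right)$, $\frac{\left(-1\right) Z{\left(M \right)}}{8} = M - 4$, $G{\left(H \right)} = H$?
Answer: $358 - 32 i \sqrt{357} \approx 358.0 - 604.62 i$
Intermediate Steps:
$Z{\left(M \right)} = 32 - 8 M$ ($Z{\left(M \right)} = - 8 \left(M - 4\right) = - 8 \left(-4 + M\right) = 32 - 8 M$)
$O{\left(f \right)} = 80 f$ ($O{\left(f \right)} = \left(32 - -8\right) \left(f + f\right) = \left(32 + 8\right) 2 f = 40 \cdot 2 f = 80 f$)
$\sqrt{g + O{\left(-15 \right)}} G{\left(-16 \right)} + 358 = \sqrt{-228 + 80 \left(-15\right)} \left(-16\right) + 358 = \sqrt{-228 - 1200} \left(-16\right) + 358 = \sqrt{-1428} \left(-16\right) + 358 = 2 i \sqrt{357} \left(-16\right) + 358 = - 32 i \sqrt{357} + 358 = 358 - 32 i \sqrt{357}$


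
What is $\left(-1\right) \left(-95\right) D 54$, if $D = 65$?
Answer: $333450$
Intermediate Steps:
$\left(-1\right) \left(-95\right) D 54 = \left(-1\right) \left(-95\right) 65 \cdot 54 = 95 \cdot 65 \cdot 54 = 6175 \cdot 54 = 333450$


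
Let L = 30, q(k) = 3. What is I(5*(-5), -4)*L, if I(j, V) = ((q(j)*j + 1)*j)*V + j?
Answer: -222750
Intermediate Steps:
I(j, V) = j + V*j*(1 + 3*j) (I(j, V) = ((3*j + 1)*j)*V + j = ((1 + 3*j)*j)*V + j = (j*(1 + 3*j))*V + j = V*j*(1 + 3*j) + j = j + V*j*(1 + 3*j))
I(5*(-5), -4)*L = ((5*(-5))*(1 - 4 + 3*(-4)*(5*(-5))))*30 = -25*(1 - 4 + 3*(-4)*(-25))*30 = -25*(1 - 4 + 300)*30 = -25*297*30 = -7425*30 = -222750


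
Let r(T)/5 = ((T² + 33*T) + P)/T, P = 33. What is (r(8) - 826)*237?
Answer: -1138311/8 ≈ -1.4229e+5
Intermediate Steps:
r(T) = 5*(33 + T² + 33*T)/T (r(T) = 5*(((T² + 33*T) + 33)/T) = 5*((33 + T² + 33*T)/T) = 5*(33 + T² + 33*T)/T)
(r(8) - 826)*237 = ((165 + 5*8 + 165/8) - 826)*237 = ((165 + 40 + 165*(⅛)) - 826)*237 = ((165 + 40 + 165/8) - 826)*237 = (1805/8 - 826)*237 = -4803/8*237 = -1138311/8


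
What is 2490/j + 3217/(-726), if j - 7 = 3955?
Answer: -5469007/1438206 ≈ -3.8027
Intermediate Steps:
j = 3962 (j = 7 + 3955 = 3962)
2490/j + 3217/(-726) = 2490/3962 + 3217/(-726) = 2490*(1/3962) + 3217*(-1/726) = 1245/1981 - 3217/726 = -5469007/1438206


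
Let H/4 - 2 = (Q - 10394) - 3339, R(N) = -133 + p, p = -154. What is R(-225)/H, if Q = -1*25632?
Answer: 287/157452 ≈ 0.0018228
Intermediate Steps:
R(N) = -287 (R(N) = -133 - 154 = -287)
Q = -25632
H = -157452 (H = 8 + 4*((-25632 - 10394) - 3339) = 8 + 4*(-36026 - 3339) = 8 + 4*(-39365) = 8 - 157460 = -157452)
R(-225)/H = -287/(-157452) = -287*(-1/157452) = 287/157452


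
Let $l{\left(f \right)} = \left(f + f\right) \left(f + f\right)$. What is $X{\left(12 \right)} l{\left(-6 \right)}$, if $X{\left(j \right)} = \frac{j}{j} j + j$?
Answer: $3456$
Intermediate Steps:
$l{\left(f \right)} = 4 f^{2}$ ($l{\left(f \right)} = 2 f 2 f = 4 f^{2}$)
$X{\left(j \right)} = 2 j$ ($X{\left(j \right)} = 1 j + j = j + j = 2 j$)
$X{\left(12 \right)} l{\left(-6 \right)} = 2 \cdot 12 \cdot 4 \left(-6\right)^{2} = 24 \cdot 4 \cdot 36 = 24 \cdot 144 = 3456$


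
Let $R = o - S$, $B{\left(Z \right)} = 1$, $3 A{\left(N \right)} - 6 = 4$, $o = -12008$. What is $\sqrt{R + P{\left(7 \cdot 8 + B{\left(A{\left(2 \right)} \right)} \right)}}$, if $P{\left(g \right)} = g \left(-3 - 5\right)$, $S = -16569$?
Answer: $\sqrt{4105} \approx 64.07$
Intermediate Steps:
$A{\left(N \right)} = \frac{10}{3}$ ($A{\left(N \right)} = 2 + \frac{1}{3} \cdot 4 = 2 + \frac{4}{3} = \frac{10}{3}$)
$P{\left(g \right)} = - 8 g$ ($P{\left(g \right)} = g \left(-8\right) = - 8 g$)
$R = 4561$ ($R = -12008 - -16569 = -12008 + 16569 = 4561$)
$\sqrt{R + P{\left(7 \cdot 8 + B{\left(A{\left(2 \right)} \right)} \right)}} = \sqrt{4561 - 8 \left(7 \cdot 8 + 1\right)} = \sqrt{4561 - 8 \left(56 + 1\right)} = \sqrt{4561 - 456} = \sqrt{4105}$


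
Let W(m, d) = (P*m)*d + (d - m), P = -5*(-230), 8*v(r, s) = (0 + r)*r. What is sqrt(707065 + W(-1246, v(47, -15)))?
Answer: I*sqrt(6319214806)/4 ≈ 19873.0*I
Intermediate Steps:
v(r, s) = r**2/8 (v(r, s) = ((0 + r)*r)/8 = (r*r)/8 = r**2/8)
P = 1150
W(m, d) = d - m + 1150*d*m (W(m, d) = (1150*m)*d + (d - m) = 1150*d*m + (d - m) = d - m + 1150*d*m)
sqrt(707065 + W(-1246, v(47, -15))) = sqrt(707065 + ((1/8)*47**2 - 1*(-1246) + 1150*((1/8)*47**2)*(-1246))) = sqrt(707065 + ((1/8)*2209 + 1246 + 1150*((1/8)*2209)*(-1246))) = sqrt(707065 + (2209/8 + 1246 + 1150*(2209/8)*(-1246))) = sqrt(707065 + (2209/8 + 1246 - 791319025/2)) = sqrt(707065 - 3165263923/8) = sqrt(-3159607403/8) = I*sqrt(6319214806)/4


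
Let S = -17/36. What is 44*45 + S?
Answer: 71263/36 ≈ 1979.5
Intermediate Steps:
S = -17/36 (S = -17*1/36 = -17/36 ≈ -0.47222)
44*45 + S = 44*45 - 17/36 = 1980 - 17/36 = 71263/36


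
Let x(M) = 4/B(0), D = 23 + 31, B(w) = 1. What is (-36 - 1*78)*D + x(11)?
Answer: -6152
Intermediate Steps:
D = 54
x(M) = 4 (x(M) = 4/1 = 4*1 = 4)
(-36 - 1*78)*D + x(11) = (-36 - 1*78)*54 + 4 = (-36 - 78)*54 + 4 = -114*54 + 4 = -6156 + 4 = -6152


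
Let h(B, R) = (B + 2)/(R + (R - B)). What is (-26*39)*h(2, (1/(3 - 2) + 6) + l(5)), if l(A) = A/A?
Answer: -2028/7 ≈ -289.71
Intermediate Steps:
l(A) = 1
h(B, R) = (2 + B)/(-B + 2*R)
(-26*39)*h(2, (1/(3 - 2) + 6) + l(5)) = (-26*39)*((-2 - 1*2)/(2 - 2*((1/(3 - 2) + 6) + 1))) = -1014*(-2 - 2)/(2 - 2*((1/1 + 6) + 1)) = -1014*(-4)/(2 - 2*((1 + 6) + 1)) = -1014*(-4)/(2 - 2*(7 + 1)) = -1014*(-4)/(2 - 2*8) = -1014*(-4)/(2 - 16) = -1014*(-4)/(-14) = -(-507)*(-4)/7 = -1014*2/7 = -2028/7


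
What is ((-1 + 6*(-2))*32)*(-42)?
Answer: 17472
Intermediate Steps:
((-1 + 6*(-2))*32)*(-42) = ((-1 - 12)*32)*(-42) = -13*32*(-42) = -416*(-42) = 17472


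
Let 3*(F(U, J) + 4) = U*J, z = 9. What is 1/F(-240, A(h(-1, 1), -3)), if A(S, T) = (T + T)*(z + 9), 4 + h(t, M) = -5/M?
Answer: 1/8636 ≈ 0.00011579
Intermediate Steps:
h(t, M) = -4 - 5/M
A(S, T) = 36*T (A(S, T) = (T + T)*(9 + 9) = (2*T)*18 = 36*T)
F(U, J) = -4 + J*U/3 (F(U, J) = -4 + (U*J)/3 = -4 + (J*U)/3 = -4 + J*U/3)
1/F(-240, A(h(-1, 1), -3)) = 1/(-4 + (⅓)*(36*(-3))*(-240)) = 1/(-4 + (⅓)*(-108)*(-240)) = 1/(-4 + 8640) = 1/8636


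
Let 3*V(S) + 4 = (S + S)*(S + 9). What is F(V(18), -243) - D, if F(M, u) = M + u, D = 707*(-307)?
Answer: 651386/3 ≈ 2.1713e+5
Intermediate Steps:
V(S) = -4/3 + 2*S*(9 + S)/3 (V(S) = -4/3 + ((S + S)*(S + 9))/3 = -4/3 + ((2*S)*(9 + S))/3 = -4/3 + (2*S*(9 + S))/3 = -4/3 + 2*S*(9 + S)/3)
D = -217049
F(V(18), -243) - D = ((-4/3 + 6*18 + (⅔)*18²) - 243) - 1*(-217049) = ((-4/3 + 108 + (⅔)*324) - 243) + 217049 = ((-4/3 + 108 + 216) - 243) + 217049 = (968/3 - 243) + 217049 = 239/3 + 217049 = 651386/3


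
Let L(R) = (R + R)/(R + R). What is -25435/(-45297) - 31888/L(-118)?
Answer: -1444405301/45297 ≈ -31887.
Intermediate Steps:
L(R) = 1 (L(R) = (2*R)/((2*R)) = (2*R)*(1/(2*R)) = 1)
-25435/(-45297) - 31888/L(-118) = -25435/(-45297) - 31888/1 = -25435*(-1/45297) - 31888*1 = 25435/45297 - 31888 = -1444405301/45297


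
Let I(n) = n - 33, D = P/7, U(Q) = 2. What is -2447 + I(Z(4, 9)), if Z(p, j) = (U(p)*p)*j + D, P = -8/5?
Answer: -84288/35 ≈ -2408.2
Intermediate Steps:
P = -8/5 (P = -8*⅕ = -8/5 ≈ -1.6000)
D = -8/35 (D = -8/5/7 = -8/5*⅐ = -8/35 ≈ -0.22857)
Z(p, j) = -8/35 + 2*j*p (Z(p, j) = (2*p)*j - 8/35 = 2*j*p - 8/35 = -8/35 + 2*j*p)
I(n) = -33 + n
-2447 + I(Z(4, 9)) = -2447 + (-33 + (-8/35 + 2*9*4)) = -2447 + (-33 + (-8/35 + 72)) = -2447 + (-33 + 2512/35) = -2447 + 1357/35 = -84288/35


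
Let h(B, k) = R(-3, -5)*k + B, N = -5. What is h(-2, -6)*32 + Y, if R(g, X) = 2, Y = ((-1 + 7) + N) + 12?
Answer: -435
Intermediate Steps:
Y = 13 (Y = ((-1 + 7) - 5) + 12 = (6 - 5) + 12 = 1 + 12 = 13)
h(B, k) = B + 2*k (h(B, k) = 2*k + B = B + 2*k)
h(-2, -6)*32 + Y = (-2 + 2*(-6))*32 + 13 = (-2 - 12)*32 + 13 = -14*32 + 13 = -448 + 13 = -435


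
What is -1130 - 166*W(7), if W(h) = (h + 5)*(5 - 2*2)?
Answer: -3122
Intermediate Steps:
W(h) = 5 + h (W(h) = (5 + h)*(5 - 4) = (5 + h)*1 = 5 + h)
-1130 - 166*W(7) = -1130 - 166*(5 + 7) = -1130 - 166*12 = -1130 - 1992 = -3122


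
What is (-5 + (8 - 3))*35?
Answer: 0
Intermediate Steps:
(-5 + (8 - 3))*35 = (-5 + 5)*35 = 0*35 = 0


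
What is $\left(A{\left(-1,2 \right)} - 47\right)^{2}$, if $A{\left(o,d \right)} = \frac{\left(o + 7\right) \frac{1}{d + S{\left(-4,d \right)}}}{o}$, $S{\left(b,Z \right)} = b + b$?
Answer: $2116$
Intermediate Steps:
$S{\left(b,Z \right)} = 2 b$
$A{\left(o,d \right)} = \frac{7 + o}{o \left(-8 + d\right)}$ ($A{\left(o,d \right)} = \frac{\left(o + 7\right) \frac{1}{d + 2 \left(-4\right)}}{o} = \frac{\left(7 + o\right) \frac{1}{d - 8}}{o} = \frac{\left(7 + o\right) \frac{1}{-8 + d}}{o} = \frac{\frac{1}{-8 + d} \left(7 + o\right)}{o} = \frac{7 + o}{o \left(-8 + d\right)}$)
$\left(A{\left(-1,2 \right)} - 47\right)^{2} = \left(\frac{7 - 1}{\left(-1\right) \left(-8 + 2\right)} - 47\right)^{2} = \left(\left(-1\right) \frac{1}{-6} \cdot 6 - 47\right)^{2} = \left(\left(-1\right) \left(- \frac{1}{6}\right) 6 - 47\right)^{2} = \left(1 - 47\right)^{2} = \left(-46\right)^{2} = 2116$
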